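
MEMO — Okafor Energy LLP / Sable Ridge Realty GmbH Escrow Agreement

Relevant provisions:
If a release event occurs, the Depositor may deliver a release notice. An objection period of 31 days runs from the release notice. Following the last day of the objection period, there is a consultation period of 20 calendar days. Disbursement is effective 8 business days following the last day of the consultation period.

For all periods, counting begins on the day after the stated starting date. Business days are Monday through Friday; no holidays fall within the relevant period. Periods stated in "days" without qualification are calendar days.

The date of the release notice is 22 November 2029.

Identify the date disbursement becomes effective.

Adding 31 calendar days to 22 November 2029 gives 23 December 2029, which is the last day of the objection period.
The last day of the consultation period: 23 December 2029 + 20 days = 12 January 2030.
The date disbursement becomes effective: 8 business days after Saturday, 12 January 2030, skipping weekends — Jan 14, Jan 15, Jan 16, Jan 17, Jan 18, Jan 21, Jan 22, Jan 23 — lands on Wednesday, 23 January 2030.

23 January 2030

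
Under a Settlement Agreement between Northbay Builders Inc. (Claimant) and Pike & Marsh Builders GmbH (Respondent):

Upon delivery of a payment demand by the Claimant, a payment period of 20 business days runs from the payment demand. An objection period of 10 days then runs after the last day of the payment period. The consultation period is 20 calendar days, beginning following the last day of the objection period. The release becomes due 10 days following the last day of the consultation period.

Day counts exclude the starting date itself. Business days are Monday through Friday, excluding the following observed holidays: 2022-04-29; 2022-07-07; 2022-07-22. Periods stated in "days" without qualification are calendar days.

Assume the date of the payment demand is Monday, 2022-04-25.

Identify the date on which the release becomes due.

2022-07-03

The last day of the payment period: counting 20 business days from Monday, 2022-04-25 (Apr 26, Apr 27, Apr 28, May 2, …, May 20, May 23, May 24, skipping weekends and the listed holiday on Apr 29) reaches Tuesday, 2022-05-24.
The last day of the objection period: 10 calendar days after 2022-05-24 is 2022-06-03.
The last day of the consultation period: 2022-06-03 + 20 days = 2022-06-23.
The date on which the release becomes due: 2022-06-23 + 10 days = 2022-07-03.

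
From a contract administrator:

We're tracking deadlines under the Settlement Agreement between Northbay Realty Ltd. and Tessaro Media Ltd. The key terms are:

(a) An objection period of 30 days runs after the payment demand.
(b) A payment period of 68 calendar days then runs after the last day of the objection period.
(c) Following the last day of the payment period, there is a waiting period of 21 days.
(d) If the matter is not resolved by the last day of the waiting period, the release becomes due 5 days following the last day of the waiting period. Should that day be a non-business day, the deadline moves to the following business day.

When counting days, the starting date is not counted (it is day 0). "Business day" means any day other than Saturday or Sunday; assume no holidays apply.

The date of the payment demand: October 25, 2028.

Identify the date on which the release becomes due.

February 26, 2029

The last day of the objection period: October 25, 2028 + 30 days = November 24, 2028.
Adding 68 calendar days to November 24, 2028 gives January 31, 2029, which is the last day of the payment period.
The last day of the waiting period: January 31, 2029 + 21 days = February 21, 2029.
Adding 5 calendar days to February 21, 2029 gives February 26, 2029, which is the date on which the release becomes due. February 26, 2029 is a Monday, so no roll-forward applies.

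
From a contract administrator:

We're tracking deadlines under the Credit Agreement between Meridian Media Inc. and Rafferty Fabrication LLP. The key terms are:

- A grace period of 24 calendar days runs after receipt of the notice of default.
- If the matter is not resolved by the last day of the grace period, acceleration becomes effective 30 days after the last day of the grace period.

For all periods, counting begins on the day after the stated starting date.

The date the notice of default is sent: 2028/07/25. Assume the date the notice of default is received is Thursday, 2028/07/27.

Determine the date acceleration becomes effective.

Adding 24 calendar days to 2028/07/27 gives 2028/08/20, which is the last day of the grace period.
The date acceleration becomes effective: 2028/08/20 + 30 days = 2028/09/19.

2028/09/19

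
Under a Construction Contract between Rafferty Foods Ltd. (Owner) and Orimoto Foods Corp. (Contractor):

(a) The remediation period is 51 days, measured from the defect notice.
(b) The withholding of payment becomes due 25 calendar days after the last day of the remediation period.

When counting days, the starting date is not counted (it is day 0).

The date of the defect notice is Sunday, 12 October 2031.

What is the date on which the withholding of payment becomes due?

The last day of the remediation period: 12 October 2031 + 51 days = 2 December 2031.
Adding 25 calendar days to 2 December 2031 gives 27 December 2031, which is the date on which the withholding of payment becomes due.

27 December 2031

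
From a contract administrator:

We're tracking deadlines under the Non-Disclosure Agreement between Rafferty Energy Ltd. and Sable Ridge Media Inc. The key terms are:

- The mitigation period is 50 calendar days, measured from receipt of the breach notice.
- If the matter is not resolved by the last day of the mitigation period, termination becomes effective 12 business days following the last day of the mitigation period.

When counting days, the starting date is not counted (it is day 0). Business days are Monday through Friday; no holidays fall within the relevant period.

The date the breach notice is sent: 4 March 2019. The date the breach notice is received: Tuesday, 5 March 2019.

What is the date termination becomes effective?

10 May 2019

The last day of the mitigation period: 50 calendar days after 5 March 2019 is 24 April 2019.
The date termination becomes effective: 12 business days after Wednesday, 24 April 2019, skipping weekends — Apr 25, Apr 26, Apr 29, Apr 30, …, May 8, May 9, May 10 — lands on Friday, 10 May 2019.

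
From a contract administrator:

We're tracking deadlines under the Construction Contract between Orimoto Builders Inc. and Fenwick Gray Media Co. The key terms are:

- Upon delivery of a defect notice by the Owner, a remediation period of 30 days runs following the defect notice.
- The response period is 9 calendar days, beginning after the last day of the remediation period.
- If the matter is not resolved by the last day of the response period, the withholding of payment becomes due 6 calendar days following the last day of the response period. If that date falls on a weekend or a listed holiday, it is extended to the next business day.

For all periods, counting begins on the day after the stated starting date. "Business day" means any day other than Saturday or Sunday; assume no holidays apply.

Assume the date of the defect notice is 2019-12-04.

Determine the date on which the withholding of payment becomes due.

2020-01-20

Adding 30 calendar days to 2019-12-04 gives 2020-01-03, which is the last day of the remediation period.
Adding 9 calendar days to 2020-01-03 gives 2020-01-12, which is the last day of the response period.
The date on which the withholding of payment becomes due: 6 calendar days after 2020-01-12 is 2020-01-18. That falls on a Saturday, so it rolls to the next business day, Monday, 2020-01-20.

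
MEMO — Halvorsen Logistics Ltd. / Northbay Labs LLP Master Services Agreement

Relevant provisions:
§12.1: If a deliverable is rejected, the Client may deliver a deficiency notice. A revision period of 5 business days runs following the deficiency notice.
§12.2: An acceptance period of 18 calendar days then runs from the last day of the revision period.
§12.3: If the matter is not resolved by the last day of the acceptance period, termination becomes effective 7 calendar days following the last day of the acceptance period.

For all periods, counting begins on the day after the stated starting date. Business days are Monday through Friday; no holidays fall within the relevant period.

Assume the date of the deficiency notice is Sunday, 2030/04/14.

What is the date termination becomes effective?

The last day of the revision period: counting 5 business days from Sunday, 2030/04/14 (Apr 15, Apr 16, Apr 17, Apr 18, Apr 19, skipping weekends) reaches Friday, 2030/04/19.
The last day of the acceptance period: 18 calendar days after 2030/04/19 is 2030/05/07.
The date termination becomes effective: 2030/05/07 + 7 days = 2030/05/14.

2030/05/14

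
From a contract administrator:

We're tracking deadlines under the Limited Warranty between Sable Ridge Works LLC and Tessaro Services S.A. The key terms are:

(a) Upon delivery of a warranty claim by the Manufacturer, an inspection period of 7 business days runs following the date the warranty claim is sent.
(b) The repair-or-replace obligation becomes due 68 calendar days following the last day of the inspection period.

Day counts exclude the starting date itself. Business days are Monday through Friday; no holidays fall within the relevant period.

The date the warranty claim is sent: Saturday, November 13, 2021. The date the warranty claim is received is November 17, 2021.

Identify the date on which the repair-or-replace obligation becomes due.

January 30, 2022

The last day of the inspection period: 7 business days after Saturday, November 13, 2021, skipping weekends — Nov 15, Nov 16, Nov 17, Nov 18, Nov 19, Nov 22, Nov 23 — lands on Tuesday, November 23, 2021.
Adding 68 calendar days to November 23, 2021 gives January 30, 2022, which is the date on which the repair-or-replace obligation becomes due.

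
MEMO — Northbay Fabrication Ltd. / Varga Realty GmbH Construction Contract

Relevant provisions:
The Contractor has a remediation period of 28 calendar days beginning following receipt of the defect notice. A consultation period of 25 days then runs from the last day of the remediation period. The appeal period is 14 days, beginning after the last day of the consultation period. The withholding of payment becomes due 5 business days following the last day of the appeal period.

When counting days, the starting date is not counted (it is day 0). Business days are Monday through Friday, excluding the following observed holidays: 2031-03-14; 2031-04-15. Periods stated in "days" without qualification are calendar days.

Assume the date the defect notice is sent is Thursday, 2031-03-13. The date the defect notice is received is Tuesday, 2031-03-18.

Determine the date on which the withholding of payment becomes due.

2031-05-30

Adding 28 calendar days to 2031-03-18 gives 2031-04-15, which is the last day of the remediation period.
The last day of the consultation period: 2031-04-15 + 25 days = 2031-05-10.
The last day of the appeal period: 2031-05-10 + 14 days = 2031-05-24.
From Saturday, 2031-05-24, 5 business days (May 26, May 27, May 28, May 29, May 30, skipping weekends) brings us to Friday, 2031-05-30, which is the date on which the withholding of payment becomes due.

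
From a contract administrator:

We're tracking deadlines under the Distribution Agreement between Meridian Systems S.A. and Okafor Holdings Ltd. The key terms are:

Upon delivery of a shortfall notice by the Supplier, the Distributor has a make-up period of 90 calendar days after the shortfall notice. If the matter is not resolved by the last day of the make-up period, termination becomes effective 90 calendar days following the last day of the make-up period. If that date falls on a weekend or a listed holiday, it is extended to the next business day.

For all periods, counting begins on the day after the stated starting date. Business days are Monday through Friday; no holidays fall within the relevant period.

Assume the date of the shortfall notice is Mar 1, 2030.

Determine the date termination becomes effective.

The last day of the make-up period: 90 calendar days after Mar 1, 2030 is May 30, 2030.
The date termination becomes effective: 90 calendar days after May 30, 2030 is Aug 28, 2030. Aug 28, 2030 is a Wednesday, so no roll-forward applies.

Aug 28, 2030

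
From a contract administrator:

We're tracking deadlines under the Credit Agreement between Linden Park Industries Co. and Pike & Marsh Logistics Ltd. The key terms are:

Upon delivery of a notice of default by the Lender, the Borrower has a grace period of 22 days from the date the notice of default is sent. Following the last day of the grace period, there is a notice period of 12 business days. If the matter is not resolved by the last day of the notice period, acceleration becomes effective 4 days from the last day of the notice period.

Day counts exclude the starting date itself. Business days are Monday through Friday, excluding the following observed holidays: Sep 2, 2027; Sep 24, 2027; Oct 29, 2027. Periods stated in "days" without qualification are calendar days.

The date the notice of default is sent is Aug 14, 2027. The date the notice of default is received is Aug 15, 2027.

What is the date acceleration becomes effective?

Adding 22 calendar days to Aug 14, 2027 gives Sep 5, 2027, which is the last day of the grace period.
The last day of the notice period: 12 business days after Sunday, Sep 5, 2027, skipping weekends — Sep 6, Sep 7, Sep 8, Sep 9, …, Sep 17, Sep 20, Sep 21 — lands on Tuesday, Sep 21, 2027.
The date acceleration becomes effective: 4 calendar days after Sep 21, 2027 is Sep 25, 2027.

Sep 25, 2027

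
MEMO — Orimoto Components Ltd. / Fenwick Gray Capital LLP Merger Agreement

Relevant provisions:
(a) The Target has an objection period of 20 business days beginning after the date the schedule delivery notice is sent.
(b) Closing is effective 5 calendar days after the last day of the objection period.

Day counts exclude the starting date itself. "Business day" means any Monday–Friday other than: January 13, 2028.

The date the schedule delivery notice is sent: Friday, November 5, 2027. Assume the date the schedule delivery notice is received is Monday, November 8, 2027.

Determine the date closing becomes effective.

December 8, 2027

The last day of the objection period: 20 business days after Friday, November 5, 2027, skipping weekends — Nov 8, Nov 9, Nov 10, Nov 11, …, Dec 1, Dec 2, Dec 3 — lands on Friday, December 3, 2027.
The date closing becomes effective: 5 calendar days after December 3, 2027 is December 8, 2027.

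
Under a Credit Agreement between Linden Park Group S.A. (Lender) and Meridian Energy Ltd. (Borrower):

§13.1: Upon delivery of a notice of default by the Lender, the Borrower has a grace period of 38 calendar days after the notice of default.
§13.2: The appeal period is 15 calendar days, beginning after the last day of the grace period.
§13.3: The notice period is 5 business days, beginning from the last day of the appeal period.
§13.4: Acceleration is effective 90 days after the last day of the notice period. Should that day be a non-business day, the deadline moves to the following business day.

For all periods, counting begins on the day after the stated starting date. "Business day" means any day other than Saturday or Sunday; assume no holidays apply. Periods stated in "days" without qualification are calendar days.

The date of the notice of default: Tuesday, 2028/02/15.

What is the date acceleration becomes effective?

Adding 38 calendar days to 2028/02/15 gives 2028/03/24, which is the last day of the grace period.
The last day of the appeal period: 15 calendar days after 2028/03/24 is 2028/04/08.
From Saturday, 2028/04/08, 5 business days (Apr 10, Apr 11, Apr 12, Apr 13, Apr 14, skipping weekends) brings us to Friday, 2028/04/14, which is the last day of the notice period.
The date acceleration becomes effective: 2028/04/14 + 90 days = 2028/07/13. 2028/07/13 is a Thursday, so no roll-forward applies.

2028/07/13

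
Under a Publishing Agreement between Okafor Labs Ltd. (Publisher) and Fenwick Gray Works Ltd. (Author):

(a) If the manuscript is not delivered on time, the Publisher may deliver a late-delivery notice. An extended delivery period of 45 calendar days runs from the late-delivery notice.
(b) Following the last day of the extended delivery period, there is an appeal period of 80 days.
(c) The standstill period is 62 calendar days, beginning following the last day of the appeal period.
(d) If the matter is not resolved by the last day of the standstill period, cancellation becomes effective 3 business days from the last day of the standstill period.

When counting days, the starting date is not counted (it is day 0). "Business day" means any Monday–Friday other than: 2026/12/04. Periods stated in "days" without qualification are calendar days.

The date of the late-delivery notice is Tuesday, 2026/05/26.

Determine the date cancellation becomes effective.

2026/12/02

Adding 45 calendar days to 2026/05/26 gives 2026/07/10, which is the last day of the extended delivery period.
The last day of the appeal period: 2026/07/10 + 80 days = 2026/09/28.
The last day of the standstill period: 62 calendar days after 2026/09/28 is 2026/11/29.
From Sunday, 2026/11/29, 3 business days (Nov 30, Dec 1, Dec 2, skipping weekends) brings us to Wednesday, 2026/12/02, which is the date cancellation becomes effective.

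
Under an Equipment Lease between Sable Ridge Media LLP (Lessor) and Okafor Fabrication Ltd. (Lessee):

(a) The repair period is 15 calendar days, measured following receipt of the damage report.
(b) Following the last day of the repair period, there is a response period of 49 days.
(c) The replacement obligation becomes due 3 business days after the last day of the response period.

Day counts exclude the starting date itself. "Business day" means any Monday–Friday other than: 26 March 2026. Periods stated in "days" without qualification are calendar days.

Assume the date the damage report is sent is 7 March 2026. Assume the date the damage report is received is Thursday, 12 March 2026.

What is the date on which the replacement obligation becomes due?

20 May 2026

Adding 15 calendar days to 12 March 2026 gives 27 March 2026, which is the last day of the repair period.
Adding 49 calendar days to 27 March 2026 gives 15 May 2026, which is the last day of the response period.
The date on which the replacement obligation becomes due: counting 3 business days from Friday, 15 May 2026 (May 18, May 19, May 20, skipping weekends) reaches Wednesday, 20 May 2026.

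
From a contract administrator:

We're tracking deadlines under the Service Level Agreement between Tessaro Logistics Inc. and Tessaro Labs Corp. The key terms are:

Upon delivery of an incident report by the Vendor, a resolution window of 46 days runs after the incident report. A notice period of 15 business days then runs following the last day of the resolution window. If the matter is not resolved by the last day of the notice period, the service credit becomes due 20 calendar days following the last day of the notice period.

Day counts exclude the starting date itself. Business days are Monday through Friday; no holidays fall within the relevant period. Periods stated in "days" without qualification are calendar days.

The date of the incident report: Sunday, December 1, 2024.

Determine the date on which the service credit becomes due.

The last day of the resolution window: December 1, 2024 + 46 days = January 16, 2025.
The last day of the notice period: 15 business days after Thursday, January 16, 2025, skipping weekends — Jan 17, Jan 20, Jan 21, Jan 22, …, Feb 4, Feb 5, Feb 6 — lands on Thursday, February 6, 2025.
The date on which the service credit becomes due: February 6, 2025 + 20 days = February 26, 2025.

February 26, 2025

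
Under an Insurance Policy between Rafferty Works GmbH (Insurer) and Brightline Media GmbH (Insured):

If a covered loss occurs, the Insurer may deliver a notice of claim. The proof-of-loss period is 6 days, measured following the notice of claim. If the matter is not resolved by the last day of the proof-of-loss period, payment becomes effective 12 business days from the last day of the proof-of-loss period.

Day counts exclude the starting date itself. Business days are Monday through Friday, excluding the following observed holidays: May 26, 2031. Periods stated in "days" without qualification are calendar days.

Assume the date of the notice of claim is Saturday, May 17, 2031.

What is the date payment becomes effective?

Adding 6 calendar days to May 17, 2031 gives May 23, 2031, which is the last day of the proof-of-loss period.
The date payment becomes effective: 12 business days after Friday, May 23, 2031, skipping weekends and the listed holiday on May 26 — May 27, May 28, May 29, May 30, …, Jun 9, Jun 10, Jun 11 — lands on Wednesday, Jun 11, 2031.

Jun 11, 2031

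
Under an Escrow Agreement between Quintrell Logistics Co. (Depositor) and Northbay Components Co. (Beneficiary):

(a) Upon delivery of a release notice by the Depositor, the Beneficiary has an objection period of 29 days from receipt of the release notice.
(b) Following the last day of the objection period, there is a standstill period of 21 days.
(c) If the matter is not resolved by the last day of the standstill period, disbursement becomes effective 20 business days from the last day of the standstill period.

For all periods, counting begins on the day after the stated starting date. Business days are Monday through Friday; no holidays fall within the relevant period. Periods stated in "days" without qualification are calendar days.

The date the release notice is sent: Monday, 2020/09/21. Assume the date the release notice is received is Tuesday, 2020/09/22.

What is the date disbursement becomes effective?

2020/12/09

The last day of the objection period: 2020/09/22 + 29 days = 2020/10/21.
Adding 21 calendar days to 2020/10/21 gives 2020/11/11, which is the last day of the standstill period.
From Wednesday, 2020/11/11, 20 business days (Nov 12, Nov 13, Nov 16, Nov 17, …, Dec 7, Dec 8, Dec 9, skipping weekends) brings us to Wednesday, 2020/12/09, which is the date disbursement becomes effective.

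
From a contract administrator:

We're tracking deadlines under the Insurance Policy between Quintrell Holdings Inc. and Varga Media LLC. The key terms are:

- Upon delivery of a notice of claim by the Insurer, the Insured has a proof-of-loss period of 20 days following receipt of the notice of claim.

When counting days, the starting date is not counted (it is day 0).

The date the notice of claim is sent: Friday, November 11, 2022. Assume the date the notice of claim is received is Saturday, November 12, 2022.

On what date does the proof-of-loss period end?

December 2, 2022

The last day of the proof-of-loss period: 20 calendar days after November 12, 2022 is December 2, 2022.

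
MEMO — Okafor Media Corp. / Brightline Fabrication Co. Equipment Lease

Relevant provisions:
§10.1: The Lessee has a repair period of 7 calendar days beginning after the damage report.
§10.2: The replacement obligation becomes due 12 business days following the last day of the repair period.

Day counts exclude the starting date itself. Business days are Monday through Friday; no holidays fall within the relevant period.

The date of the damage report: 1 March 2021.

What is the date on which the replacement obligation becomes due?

24 March 2021

The last day of the repair period: 7 calendar days after 1 March 2021 is 8 March 2021.
From Monday, 8 March 2021, 12 business days (Mar 9, Mar 10, Mar 11, Mar 12, …, Mar 22, Mar 23, Mar 24, skipping weekends) brings us to Wednesday, 24 March 2021, which is the date on which the replacement obligation becomes due.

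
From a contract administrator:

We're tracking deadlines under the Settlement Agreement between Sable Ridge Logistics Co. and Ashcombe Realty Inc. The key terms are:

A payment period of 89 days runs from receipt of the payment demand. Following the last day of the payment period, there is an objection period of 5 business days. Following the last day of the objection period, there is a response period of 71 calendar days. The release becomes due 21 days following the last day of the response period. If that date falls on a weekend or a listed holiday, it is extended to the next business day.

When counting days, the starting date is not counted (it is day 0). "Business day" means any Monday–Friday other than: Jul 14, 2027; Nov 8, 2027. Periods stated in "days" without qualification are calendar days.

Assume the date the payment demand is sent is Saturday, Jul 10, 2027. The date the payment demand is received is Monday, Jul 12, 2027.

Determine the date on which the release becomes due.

Jan 17, 2028

Adding 89 calendar days to Jul 12, 2027 gives Oct 9, 2027, which is the last day of the payment period.
The last day of the objection period: counting 5 business days from Saturday, Oct 9, 2027 (Oct 11, Oct 12, Oct 13, Oct 14, Oct 15, skipping weekends) reaches Friday, Oct 15, 2027.
The last day of the response period: 71 calendar days after Oct 15, 2027 is Dec 25, 2027.
The date on which the release becomes due: Dec 25, 2027 + 21 days = Jan 15, 2028. That falls on a Saturday, so it rolls to the next business day, Monday, Jan 17, 2028.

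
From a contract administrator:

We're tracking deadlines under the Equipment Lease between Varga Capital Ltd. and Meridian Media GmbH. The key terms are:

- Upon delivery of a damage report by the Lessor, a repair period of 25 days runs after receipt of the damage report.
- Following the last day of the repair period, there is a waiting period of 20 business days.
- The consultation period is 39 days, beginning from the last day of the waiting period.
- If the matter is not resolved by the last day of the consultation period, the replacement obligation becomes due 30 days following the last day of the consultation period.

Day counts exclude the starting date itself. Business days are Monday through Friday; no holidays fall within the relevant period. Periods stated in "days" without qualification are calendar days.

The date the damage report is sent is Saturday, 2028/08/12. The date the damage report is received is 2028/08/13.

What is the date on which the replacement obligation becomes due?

The last day of the repair period: 2028/08/13 + 25 days = 2028/09/07.
The last day of the waiting period: counting 20 business days from Thursday, 2028/09/07 (Sep 8, Sep 11, Sep 12, Sep 13, …, Oct 3, Oct 4, Oct 5, skipping weekends) reaches Thursday, 2028/10/05.
Adding 39 calendar days to 2028/10/05 gives 2028/11/13, which is the last day of the consultation period.
The date on which the replacement obligation becomes due: 2028/11/13 + 30 days = 2028/12/13.

2028/12/13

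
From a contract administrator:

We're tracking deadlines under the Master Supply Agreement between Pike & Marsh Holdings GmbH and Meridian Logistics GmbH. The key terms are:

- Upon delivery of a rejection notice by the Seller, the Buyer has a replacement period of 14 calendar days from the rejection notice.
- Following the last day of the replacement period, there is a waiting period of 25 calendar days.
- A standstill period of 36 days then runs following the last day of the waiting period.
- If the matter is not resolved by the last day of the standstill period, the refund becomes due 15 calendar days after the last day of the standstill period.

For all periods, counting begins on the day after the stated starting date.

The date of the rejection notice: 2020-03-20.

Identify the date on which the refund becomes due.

2020-06-18

Adding 14 calendar days to 2020-03-20 gives 2020-04-03, which is the last day of the replacement period.
Adding 25 calendar days to 2020-04-03 gives 2020-04-28, which is the last day of the waiting period.
The last day of the standstill period: 36 calendar days after 2020-04-28 is 2020-06-03.
The date on which the refund becomes due: 2020-06-03 + 15 days = 2020-06-18.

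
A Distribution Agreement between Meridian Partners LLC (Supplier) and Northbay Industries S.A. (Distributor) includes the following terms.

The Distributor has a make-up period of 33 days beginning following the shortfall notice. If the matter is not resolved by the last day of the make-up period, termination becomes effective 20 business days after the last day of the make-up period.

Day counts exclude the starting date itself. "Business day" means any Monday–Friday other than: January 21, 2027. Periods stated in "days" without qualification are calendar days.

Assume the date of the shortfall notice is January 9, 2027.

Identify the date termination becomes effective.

The last day of the make-up period: January 9, 2027 + 33 days = February 11, 2027.
The date termination becomes effective: counting 20 business days from Thursday, February 11, 2027 (Feb 12, Feb 15, Feb 16, Feb 17, …, Mar 9, Mar 10, Mar 11, skipping weekends) reaches Thursday, March 11, 2027.

March 11, 2027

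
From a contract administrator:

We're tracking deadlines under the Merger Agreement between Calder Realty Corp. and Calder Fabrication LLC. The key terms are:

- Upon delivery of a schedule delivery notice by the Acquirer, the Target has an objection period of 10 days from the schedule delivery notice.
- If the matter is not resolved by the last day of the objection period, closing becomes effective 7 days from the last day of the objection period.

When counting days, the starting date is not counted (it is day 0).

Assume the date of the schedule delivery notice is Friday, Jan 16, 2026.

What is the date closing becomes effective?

Feb 2, 2026

The last day of the objection period: Jan 16, 2026 + 10 days = Jan 26, 2026.
Adding 7 calendar days to Jan 26, 2026 gives Feb 2, 2026, which is the date closing becomes effective.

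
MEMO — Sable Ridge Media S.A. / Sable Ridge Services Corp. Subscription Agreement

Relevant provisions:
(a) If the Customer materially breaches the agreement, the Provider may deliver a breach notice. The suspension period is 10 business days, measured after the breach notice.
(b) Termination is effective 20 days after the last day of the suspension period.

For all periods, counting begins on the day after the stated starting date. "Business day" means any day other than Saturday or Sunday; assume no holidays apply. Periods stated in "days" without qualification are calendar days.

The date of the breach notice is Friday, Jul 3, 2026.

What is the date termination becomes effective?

From Friday, Jul 3, 2026, 10 business days (Jul 6, Jul 7, Jul 8, Jul 9, Jul 10, Jul 13, Jul 14, Jul 15, Jul 16, Jul 17, skipping weekends) brings us to Friday, Jul 17, 2026, which is the last day of the suspension period.
Adding 20 calendar days to Jul 17, 2026 gives Aug 6, 2026, which is the date termination becomes effective.

Aug 6, 2026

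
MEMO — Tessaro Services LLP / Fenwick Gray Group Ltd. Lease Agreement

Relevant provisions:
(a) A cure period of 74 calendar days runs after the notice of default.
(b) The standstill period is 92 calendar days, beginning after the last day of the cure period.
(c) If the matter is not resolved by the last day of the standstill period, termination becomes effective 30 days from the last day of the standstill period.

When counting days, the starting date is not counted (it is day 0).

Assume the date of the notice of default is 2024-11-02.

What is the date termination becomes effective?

2025-05-17

The last day of the cure period: 2024-11-02 + 74 days = 2025-01-15.
Adding 92 calendar days to 2025-01-15 gives 2025-04-17, which is the last day of the standstill period.
Adding 30 calendar days to 2025-04-17 gives 2025-05-17, which is the date termination becomes effective.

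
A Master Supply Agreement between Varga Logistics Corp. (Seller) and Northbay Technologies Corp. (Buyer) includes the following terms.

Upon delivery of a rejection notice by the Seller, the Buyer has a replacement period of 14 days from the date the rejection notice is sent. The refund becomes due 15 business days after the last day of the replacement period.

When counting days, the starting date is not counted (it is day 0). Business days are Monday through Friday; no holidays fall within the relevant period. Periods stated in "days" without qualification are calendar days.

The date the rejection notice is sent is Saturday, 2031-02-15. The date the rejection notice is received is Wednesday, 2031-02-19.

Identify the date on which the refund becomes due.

2031-03-21

Adding 14 calendar days to 2031-02-15 gives 2031-03-01, which is the last day of the replacement period.
The date on which the refund becomes due: counting 15 business days from Saturday, 2031-03-01 (Mar 3, Mar 4, Mar 5, Mar 6, …, Mar 19, Mar 20, Mar 21, skipping weekends) reaches Friday, 2031-03-21.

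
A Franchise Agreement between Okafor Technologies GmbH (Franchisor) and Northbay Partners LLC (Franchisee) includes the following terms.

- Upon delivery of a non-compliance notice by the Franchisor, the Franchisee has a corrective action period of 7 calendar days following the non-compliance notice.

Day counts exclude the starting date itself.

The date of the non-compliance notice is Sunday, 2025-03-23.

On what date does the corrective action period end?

The last day of the corrective action period: 2025-03-23 + 7 days = 2025-03-30.

2025-03-30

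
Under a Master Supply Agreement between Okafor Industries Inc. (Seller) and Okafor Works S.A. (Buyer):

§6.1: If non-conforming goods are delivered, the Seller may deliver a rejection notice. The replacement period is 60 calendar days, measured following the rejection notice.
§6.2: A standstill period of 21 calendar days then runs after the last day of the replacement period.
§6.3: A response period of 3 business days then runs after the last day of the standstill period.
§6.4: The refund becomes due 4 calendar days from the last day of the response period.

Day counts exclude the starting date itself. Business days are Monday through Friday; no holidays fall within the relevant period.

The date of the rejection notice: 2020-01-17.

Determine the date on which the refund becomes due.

2020-04-14

Adding 60 calendar days to 2020-01-17 gives 2020-03-17, which is the last day of the replacement period.
The last day of the standstill period: 2020-03-17 + 21 days = 2020-04-07.
The last day of the response period: counting 3 business days from Tuesday, 2020-04-07 (Apr 8, Apr 9, Apr 10, skipping weekends) reaches Friday, 2020-04-10.
The date on which the refund becomes due: 4 calendar days after 2020-04-10 is 2020-04-14.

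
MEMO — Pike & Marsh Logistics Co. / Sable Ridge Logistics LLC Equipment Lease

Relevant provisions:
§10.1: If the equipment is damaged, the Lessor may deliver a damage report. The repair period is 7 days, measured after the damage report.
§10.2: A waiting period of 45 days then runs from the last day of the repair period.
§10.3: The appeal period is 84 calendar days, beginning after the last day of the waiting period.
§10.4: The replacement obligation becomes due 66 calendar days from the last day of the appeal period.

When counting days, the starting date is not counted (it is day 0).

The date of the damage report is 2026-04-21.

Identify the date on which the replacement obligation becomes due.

2026-11-09

The last day of the repair period: 2026-04-21 + 7 days = 2026-04-28.
Adding 45 calendar days to 2026-04-28 gives 2026-06-12, which is the last day of the waiting period.
Adding 84 calendar days to 2026-06-12 gives 2026-09-04, which is the last day of the appeal period.
Adding 66 calendar days to 2026-09-04 gives 2026-11-09, which is the date on which the replacement obligation becomes due.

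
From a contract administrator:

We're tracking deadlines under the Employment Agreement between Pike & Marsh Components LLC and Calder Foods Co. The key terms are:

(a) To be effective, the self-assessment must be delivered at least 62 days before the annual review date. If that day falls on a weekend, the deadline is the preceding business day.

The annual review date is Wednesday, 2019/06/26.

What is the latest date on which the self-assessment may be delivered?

Counting back 62 calendar days from 2019/06/26 gives 2019/04/25. That is a Thursday, so no adjustment is needed.

2019/04/25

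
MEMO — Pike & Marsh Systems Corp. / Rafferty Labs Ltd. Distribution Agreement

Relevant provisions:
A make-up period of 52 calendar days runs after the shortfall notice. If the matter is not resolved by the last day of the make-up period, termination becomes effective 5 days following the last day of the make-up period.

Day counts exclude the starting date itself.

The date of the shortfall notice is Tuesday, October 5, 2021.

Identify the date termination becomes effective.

Adding 52 calendar days to October 5, 2021 gives November 26, 2021, which is the last day of the make-up period.
The date termination becomes effective: November 26, 2021 + 5 days = December 1, 2021.

December 1, 2021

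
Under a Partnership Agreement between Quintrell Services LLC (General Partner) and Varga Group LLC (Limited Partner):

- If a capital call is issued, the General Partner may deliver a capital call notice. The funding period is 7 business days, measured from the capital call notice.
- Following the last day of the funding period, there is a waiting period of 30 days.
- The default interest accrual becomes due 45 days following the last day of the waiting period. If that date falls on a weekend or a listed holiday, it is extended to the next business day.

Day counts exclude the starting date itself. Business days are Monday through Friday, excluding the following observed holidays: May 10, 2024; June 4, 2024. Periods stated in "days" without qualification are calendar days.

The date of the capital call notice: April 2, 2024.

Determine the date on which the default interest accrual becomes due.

The last day of the funding period: 7 business days after Tuesday, April 2, 2024, skipping weekends — Apr 3, Apr 4, Apr 5, Apr 8, Apr 9, Apr 10, Apr 11 — lands on Thursday, April 11, 2024.
The last day of the waiting period: 30 calendar days after April 11, 2024 is May 11, 2024.
Adding 45 calendar days to May 11, 2024 gives June 25, 2024, which is the date on which the default interest accrual becomes due. June 25, 2024 is a Tuesday and is not a listed holiday, so no roll-forward applies.

June 25, 2024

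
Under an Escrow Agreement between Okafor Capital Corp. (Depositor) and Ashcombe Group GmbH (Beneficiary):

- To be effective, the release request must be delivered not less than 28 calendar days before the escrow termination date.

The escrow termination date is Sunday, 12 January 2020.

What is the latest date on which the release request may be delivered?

Counting back 28 calendar days from 12 January 2020 gives 15 December 2019.

15 December 2019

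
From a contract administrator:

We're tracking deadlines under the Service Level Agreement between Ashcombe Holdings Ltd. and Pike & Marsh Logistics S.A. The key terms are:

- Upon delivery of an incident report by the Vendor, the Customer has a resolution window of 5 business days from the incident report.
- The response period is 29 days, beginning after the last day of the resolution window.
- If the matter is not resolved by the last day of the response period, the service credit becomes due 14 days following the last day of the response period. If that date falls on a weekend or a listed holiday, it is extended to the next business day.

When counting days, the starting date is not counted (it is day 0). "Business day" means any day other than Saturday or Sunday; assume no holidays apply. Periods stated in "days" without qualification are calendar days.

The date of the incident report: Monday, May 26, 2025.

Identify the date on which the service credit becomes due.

The last day of the resolution window: 5 business days after Monday, May 26, 2025, skipping weekends — May 27, May 28, May 29, May 30, Jun 2 — lands on Monday, June 2, 2025.
Adding 29 calendar days to June 2, 2025 gives July 1, 2025, which is the last day of the response period.
The date on which the service credit becomes due: 14 calendar days after July 1, 2025 is July 15, 2025. July 15, 2025 is a Tuesday, so no roll-forward applies.

July 15, 2025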